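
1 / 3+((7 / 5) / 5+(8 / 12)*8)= 446/75 = 5.95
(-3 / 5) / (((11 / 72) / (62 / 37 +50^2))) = -19993392/2035 = -9824.76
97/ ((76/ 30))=1455/38 = 38.29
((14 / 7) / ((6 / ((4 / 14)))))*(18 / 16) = 3/28 = 0.11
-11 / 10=-1.10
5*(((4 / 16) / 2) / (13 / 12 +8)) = 15/218 = 0.07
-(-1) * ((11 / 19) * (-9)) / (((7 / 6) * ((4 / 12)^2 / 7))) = -5346/19 = -281.37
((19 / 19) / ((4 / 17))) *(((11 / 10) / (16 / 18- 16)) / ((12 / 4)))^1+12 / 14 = 1689/2240 = 0.75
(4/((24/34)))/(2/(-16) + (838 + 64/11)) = 1496/222735 = 0.01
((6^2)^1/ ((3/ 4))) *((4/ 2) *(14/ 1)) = 1344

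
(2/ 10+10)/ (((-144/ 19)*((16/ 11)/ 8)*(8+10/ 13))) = -2431/2880 = -0.84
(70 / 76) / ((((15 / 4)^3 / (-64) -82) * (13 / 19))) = -71680/4410211 = -0.02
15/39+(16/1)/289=1653/3757 = 0.44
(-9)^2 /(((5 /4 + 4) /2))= 216/7 = 30.86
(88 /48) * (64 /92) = 88/69 = 1.28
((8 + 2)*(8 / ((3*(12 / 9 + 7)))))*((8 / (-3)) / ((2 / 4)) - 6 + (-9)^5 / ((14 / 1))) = -1420984/105 = -13533.18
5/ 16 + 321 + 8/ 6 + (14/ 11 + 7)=174725/528 = 330.92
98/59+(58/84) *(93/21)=81853/17346 = 4.72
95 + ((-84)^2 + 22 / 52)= 185937/26 = 7151.42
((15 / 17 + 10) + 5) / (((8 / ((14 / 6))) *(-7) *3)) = -15/68 = -0.22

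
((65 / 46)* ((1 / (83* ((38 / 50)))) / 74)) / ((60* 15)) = 65/193251888 = 0.00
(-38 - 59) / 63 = -97/63 = -1.54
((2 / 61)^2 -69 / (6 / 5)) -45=-762797/7442 = -102.50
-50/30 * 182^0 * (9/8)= -15/8 = -1.88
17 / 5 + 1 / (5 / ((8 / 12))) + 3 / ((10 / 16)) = 25/3 = 8.33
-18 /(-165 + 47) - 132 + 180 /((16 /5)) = -17841/236 = -75.60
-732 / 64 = -183/16 = -11.44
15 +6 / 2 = 18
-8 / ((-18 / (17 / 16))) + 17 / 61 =1649/2196 = 0.75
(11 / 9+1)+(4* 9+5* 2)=434/9 = 48.22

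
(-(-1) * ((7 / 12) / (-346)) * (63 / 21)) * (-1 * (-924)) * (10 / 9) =-2695/519 = -5.19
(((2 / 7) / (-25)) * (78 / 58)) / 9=-26/15225 = 0.00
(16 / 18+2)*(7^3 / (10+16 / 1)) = 343/9 = 38.11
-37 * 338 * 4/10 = -25012/5 = -5002.40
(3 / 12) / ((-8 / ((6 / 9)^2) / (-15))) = 5/24 = 0.21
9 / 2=4.50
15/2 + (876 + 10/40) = 3535/4 = 883.75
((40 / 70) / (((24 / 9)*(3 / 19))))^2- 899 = -175843/196 = -897.16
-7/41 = -0.17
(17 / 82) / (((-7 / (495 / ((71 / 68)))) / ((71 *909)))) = -260073990/287 = -906181.15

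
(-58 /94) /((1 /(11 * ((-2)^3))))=2552/47 = 54.30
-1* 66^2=-4356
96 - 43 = 53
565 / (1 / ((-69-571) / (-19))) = 361600/19 = 19031.58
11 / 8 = 1.38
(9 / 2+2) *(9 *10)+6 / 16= 4683/8 = 585.38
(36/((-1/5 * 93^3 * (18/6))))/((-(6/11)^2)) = 605/2413071 = 0.00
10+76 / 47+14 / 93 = 51436/4371 = 11.77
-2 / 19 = -0.11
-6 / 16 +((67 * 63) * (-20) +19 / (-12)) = -2026127/24 = -84421.96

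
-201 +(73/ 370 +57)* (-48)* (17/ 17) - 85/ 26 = -2949.74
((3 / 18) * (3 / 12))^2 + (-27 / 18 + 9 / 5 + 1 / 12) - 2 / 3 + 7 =19349/2880 = 6.72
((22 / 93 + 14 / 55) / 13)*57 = 47728/22165 = 2.15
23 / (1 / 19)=437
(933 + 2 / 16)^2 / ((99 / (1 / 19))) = 55726225/120384 = 462.90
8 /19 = 0.42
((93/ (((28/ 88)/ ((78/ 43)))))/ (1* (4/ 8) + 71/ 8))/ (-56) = -53196/52675 = -1.01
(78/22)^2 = 1521/121 = 12.57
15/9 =5/3 = 1.67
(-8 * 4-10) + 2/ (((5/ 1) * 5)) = -1048/25 = -41.92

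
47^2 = 2209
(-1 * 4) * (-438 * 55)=96360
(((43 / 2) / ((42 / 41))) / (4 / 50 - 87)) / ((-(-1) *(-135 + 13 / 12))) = 1075/596197 = 0.00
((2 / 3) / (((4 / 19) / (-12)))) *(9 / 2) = -171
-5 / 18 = -0.28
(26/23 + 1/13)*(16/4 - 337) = -120213/299 = -402.05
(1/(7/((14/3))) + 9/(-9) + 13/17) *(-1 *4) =-88/51 = -1.73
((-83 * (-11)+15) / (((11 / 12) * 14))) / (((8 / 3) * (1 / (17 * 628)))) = 22291488/77 = 289499.84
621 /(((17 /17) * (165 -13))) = 621/152 = 4.09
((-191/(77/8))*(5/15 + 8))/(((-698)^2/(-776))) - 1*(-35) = 35.26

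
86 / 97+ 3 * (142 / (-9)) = -13516/291 = -46.45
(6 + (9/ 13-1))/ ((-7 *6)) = -37/273 = -0.14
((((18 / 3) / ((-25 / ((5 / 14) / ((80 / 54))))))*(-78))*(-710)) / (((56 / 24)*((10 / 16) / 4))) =-8788.47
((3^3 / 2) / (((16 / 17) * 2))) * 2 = 459/32 = 14.34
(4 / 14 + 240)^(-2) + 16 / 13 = 45266621/36778612 = 1.23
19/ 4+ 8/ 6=73/12 = 6.08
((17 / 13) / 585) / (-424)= -17/3224520 = 0.00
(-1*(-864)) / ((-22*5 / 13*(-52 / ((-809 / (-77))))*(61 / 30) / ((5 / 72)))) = 36405/51667 = 0.70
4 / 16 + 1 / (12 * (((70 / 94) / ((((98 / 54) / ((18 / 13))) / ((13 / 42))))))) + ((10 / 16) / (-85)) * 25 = 89237/165240 = 0.54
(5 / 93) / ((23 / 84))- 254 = -180962/713 = -253.80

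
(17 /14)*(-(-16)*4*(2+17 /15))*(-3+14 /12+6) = 63920/63 = 1014.60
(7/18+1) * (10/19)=125/171 = 0.73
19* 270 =5130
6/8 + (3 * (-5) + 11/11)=-53/4 = -13.25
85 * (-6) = -510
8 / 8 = 1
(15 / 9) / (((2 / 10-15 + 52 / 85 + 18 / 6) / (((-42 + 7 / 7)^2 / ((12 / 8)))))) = -1428850/8559 = -166.94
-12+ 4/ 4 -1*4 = -15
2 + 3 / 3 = 3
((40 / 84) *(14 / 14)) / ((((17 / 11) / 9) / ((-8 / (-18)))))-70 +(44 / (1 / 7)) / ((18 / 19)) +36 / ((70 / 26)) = 206332/765 = 269.72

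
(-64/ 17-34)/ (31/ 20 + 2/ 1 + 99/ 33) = -12840/2227 = -5.77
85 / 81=1.05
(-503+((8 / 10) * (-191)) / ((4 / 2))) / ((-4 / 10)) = 2897/2 = 1448.50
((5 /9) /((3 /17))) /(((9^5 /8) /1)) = 680/1594323 = 0.00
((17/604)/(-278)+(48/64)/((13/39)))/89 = 377785/14944168 = 0.03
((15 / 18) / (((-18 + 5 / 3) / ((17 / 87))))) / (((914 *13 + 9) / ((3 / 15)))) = -17/101382666 = 0.00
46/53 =0.87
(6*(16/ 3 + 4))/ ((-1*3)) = -56/3 = -18.67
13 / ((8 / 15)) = 195/8 = 24.38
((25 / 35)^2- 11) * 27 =-13878/49 = -283.22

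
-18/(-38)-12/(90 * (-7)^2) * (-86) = 0.71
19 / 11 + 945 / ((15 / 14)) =9721/11 = 883.73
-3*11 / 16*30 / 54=-55/48 = -1.15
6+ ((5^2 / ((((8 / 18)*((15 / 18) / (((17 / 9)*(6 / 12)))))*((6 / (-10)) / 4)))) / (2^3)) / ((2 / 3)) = -73.69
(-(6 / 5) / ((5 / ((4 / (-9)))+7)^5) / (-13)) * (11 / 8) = -8448/92290705 = 0.00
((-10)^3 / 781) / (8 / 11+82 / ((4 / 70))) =-1000/1121303 = 0.00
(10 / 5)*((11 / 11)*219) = 438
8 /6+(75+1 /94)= 21529/282 = 76.34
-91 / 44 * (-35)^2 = -111475/44 = -2533.52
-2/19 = -0.11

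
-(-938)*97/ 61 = 90986/61 = 1491.57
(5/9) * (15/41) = 25/123 = 0.20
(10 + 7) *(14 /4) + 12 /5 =619/10 = 61.90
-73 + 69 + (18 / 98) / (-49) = -9613/2401 = -4.00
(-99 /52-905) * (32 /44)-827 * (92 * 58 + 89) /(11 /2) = -116742668/143 = -816382.29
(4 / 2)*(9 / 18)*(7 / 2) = 3.50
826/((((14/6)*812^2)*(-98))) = -177/32307856 = 0.00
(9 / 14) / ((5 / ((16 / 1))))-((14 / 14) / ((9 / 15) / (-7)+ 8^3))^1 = 1288799/627095 = 2.06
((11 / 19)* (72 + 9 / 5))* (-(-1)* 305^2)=75517695/19 = 3974615.53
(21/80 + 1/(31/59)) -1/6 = 14873/7440 = 2.00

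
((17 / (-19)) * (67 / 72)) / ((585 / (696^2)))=-689.45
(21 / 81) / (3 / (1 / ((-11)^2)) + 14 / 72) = 28/39225 = 0.00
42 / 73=0.58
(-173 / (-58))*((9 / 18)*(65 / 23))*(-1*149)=-1675505/2668 = -628.00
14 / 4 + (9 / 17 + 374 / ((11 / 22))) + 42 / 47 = 752.92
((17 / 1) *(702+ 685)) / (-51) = -1387/3 = -462.33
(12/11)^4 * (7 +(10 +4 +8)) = 601344/14641 = 41.07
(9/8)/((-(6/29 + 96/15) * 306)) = -145/260576 = 0.00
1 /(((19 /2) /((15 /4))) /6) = 45/19 = 2.37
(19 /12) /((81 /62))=589/486 = 1.21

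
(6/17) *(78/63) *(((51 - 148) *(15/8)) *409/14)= -2321.80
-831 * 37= -30747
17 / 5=3.40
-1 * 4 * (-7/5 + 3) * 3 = -96/5 = -19.20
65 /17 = 3.82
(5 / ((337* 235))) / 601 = 1/9519239 = 0.00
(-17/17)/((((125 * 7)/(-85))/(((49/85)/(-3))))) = -7/375 = -0.02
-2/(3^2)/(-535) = 2/4815 = 0.00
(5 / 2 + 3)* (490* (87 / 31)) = 234465/31 = 7563.39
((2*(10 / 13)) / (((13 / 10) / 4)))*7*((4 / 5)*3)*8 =107520/169 = 636.21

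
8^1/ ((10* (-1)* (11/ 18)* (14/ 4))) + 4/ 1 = 1396/385 = 3.63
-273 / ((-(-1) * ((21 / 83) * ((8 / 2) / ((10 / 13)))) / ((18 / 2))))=-1867.50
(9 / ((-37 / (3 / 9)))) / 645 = -1/7955 = 0.00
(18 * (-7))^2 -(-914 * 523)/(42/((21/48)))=1001059/48 = 20855.40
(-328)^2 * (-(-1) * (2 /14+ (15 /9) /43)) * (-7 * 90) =-529313280/43 = -12309611.16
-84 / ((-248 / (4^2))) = 168/31 = 5.42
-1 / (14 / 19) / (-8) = 19/112 = 0.17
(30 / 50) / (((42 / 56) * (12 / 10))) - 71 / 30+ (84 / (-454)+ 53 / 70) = -8961/7945 = -1.13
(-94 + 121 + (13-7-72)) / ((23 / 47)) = -1833/23 = -79.70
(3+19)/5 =22/5 = 4.40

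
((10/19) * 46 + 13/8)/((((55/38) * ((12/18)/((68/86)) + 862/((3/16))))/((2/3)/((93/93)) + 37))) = 32657/223340 = 0.15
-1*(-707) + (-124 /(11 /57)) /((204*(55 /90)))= 1443697/2057 = 701.85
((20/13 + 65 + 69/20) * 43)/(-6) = -501.58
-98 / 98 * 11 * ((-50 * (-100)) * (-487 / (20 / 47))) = 62944750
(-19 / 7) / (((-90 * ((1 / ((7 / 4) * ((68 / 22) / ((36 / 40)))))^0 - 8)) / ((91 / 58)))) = -247/36540 = -0.01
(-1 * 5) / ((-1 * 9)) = 5/9 = 0.56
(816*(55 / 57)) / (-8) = -1870/19 = -98.42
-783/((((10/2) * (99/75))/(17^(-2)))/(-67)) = 87435/3179 = 27.50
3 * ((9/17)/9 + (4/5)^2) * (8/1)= 16.77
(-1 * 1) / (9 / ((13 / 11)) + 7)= -13/190 = -0.07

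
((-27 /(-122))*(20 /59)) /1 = 270/3599 = 0.08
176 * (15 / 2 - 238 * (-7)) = 294536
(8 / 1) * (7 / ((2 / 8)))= 224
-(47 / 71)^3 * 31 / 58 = -3218513/20758838 = -0.16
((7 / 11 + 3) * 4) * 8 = 1280/11 = 116.36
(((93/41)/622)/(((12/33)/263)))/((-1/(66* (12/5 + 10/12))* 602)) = -287075283/307044080 = -0.93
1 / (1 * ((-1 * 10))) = -1/10 = -0.10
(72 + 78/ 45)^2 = 1223236/225 = 5436.60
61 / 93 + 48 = 4525/93 = 48.66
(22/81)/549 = 22/44469 = 0.00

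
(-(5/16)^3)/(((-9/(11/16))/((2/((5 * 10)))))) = 55/589824 = 0.00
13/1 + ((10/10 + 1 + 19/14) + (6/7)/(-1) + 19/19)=33/2 = 16.50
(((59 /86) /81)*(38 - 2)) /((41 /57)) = 2242/5289 = 0.42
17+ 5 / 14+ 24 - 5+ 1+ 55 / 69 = 36857/966 = 38.15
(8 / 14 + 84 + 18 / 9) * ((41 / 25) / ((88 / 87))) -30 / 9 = 3165403/23100 = 137.03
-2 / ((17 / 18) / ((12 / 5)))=-432/85 = -5.08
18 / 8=9/4 = 2.25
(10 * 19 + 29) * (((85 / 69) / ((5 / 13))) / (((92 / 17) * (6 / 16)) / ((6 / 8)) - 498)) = -274261/193660 = -1.42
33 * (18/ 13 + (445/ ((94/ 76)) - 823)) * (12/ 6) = -18623682/611 = -30480.66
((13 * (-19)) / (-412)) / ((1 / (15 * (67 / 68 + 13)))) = 3523455/28016 = 125.77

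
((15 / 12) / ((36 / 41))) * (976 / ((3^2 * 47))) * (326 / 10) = 407663/3807 = 107.08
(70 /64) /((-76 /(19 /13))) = -35/1664 = -0.02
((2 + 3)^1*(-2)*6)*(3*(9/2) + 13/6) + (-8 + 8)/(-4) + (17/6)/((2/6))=-931.50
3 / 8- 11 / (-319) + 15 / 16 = 625/464 = 1.35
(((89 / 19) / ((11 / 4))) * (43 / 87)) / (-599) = -15308/10891617 = 0.00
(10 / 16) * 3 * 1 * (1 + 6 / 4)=4.69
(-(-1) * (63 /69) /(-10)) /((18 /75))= -35/92 = -0.38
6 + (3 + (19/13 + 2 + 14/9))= 1640/117 = 14.02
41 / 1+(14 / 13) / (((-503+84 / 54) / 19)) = 2403035/58669 = 40.96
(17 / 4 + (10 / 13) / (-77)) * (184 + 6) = 1612815/2002 = 805.60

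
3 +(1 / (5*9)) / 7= 946/315 = 3.00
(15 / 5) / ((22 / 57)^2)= 9747/484 = 20.14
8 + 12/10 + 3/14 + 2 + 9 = 1429/70 = 20.41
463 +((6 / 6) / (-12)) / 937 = 5205971/11244 = 463.00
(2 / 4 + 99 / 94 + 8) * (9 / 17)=4041/799 = 5.06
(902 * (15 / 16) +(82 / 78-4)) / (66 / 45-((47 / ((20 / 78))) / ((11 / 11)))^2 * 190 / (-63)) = 1840405/221307892 = 0.01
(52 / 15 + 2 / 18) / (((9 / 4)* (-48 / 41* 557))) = -6601/2707020 = 0.00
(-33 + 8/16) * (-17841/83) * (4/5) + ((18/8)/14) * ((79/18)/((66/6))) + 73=578954157/102256 = 5661.81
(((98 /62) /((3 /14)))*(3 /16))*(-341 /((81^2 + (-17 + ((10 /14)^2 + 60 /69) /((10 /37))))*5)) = -4252171/295233660 = -0.01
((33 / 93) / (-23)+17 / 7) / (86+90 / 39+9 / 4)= 626288/23502619 = 0.03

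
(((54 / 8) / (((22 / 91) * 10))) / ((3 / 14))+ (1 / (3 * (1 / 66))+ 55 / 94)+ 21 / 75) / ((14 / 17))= 63095619/1447600 = 43.59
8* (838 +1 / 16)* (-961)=-12886049/2 = -6443024.50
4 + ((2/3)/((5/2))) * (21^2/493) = 10448/2465 = 4.24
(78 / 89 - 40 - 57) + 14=-7309/89 = -82.12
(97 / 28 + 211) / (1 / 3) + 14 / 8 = 645.14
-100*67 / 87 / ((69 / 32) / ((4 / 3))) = -857600/18009 = -47.62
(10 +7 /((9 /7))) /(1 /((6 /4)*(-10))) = -695/3 = -231.67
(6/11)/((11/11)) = 6/11 = 0.55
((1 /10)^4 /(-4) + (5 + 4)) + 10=759999/40000 = 19.00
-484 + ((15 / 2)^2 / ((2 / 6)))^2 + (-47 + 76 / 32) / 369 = 55089125/1968 = 27992.44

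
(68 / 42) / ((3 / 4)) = 136/63 = 2.16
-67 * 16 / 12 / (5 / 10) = -536/3 = -178.67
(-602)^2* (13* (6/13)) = 2174424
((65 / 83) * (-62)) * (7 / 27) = -28210/2241 = -12.59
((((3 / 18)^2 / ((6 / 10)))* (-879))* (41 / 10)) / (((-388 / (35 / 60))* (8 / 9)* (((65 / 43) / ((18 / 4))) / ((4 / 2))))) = 10847739/6456320 = 1.68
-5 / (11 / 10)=-50/11 = -4.55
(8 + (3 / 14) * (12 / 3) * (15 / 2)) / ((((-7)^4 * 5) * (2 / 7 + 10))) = 101/864360 = 0.00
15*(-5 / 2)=-37.50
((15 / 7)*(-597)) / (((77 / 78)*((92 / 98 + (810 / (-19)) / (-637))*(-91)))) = 6635655/468622 = 14.16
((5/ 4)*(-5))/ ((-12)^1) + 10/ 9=235/144 = 1.63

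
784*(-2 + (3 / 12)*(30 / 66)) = -16268/11 = -1478.91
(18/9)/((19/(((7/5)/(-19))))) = -14/1805 = -0.01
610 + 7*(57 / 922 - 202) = -740889/922 = -803.57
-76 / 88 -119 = -119.86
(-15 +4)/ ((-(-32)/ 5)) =-55/32 = -1.72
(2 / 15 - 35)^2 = 273529/225 = 1215.68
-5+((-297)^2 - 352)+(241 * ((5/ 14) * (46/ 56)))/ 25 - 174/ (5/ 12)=171376967/1960 = 87437.23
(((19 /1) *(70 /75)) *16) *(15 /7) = 608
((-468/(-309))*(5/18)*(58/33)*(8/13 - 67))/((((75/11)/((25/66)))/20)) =-5005400/91773 = -54.54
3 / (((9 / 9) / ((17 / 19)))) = 51/19 = 2.68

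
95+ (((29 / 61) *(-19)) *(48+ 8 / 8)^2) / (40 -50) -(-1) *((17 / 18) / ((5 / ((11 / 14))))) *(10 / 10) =174004933/76860 = 2263.92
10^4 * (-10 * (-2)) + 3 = 200003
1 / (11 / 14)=14/11 = 1.27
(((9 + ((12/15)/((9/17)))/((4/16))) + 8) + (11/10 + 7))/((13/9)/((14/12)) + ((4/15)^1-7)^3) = -1471575/14365714 = -0.10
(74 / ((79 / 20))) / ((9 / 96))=47360/237 = 199.83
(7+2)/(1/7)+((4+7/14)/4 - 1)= 505/8 = 63.12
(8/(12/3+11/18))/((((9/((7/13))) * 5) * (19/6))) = 672/102505 = 0.01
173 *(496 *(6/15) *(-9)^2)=13900896/5 = 2780179.20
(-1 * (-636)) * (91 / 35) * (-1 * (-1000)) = 1653600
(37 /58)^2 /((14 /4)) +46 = 542973/11774 = 46.12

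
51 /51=1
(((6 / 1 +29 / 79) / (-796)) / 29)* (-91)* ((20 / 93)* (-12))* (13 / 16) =-0.05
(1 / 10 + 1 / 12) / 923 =11/55380 = 0.00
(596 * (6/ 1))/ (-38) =-1788/19 = -94.11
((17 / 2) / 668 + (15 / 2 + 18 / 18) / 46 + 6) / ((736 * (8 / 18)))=1713933/90463232 = 0.02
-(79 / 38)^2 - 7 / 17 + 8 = 80179/24548 = 3.27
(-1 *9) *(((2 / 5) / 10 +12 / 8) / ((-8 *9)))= 77/400 = 0.19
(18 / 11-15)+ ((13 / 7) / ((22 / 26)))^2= -50672/5929 = -8.55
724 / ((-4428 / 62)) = -11222/1107 = -10.14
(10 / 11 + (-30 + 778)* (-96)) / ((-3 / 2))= 1579756/33 = 47871.39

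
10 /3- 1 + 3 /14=107/42 = 2.55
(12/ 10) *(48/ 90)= 16/25 = 0.64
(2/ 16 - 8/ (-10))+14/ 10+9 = 453/40 = 11.32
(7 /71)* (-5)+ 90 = 6355/71 = 89.51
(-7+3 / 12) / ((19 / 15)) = -405/76 = -5.33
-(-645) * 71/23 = 1991.09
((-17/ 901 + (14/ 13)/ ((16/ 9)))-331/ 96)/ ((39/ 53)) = -189239/48672 = -3.89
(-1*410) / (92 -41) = -410/51 = -8.04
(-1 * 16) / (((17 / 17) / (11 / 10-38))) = 2952/5 = 590.40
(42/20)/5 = 21/50 = 0.42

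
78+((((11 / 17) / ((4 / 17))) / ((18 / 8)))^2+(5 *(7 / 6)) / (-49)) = 90011/1134 = 79.37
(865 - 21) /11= 844/11 = 76.73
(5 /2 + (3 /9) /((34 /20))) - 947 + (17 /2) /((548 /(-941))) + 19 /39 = -958.41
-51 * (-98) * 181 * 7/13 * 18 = 113984388/13 = 8768029.85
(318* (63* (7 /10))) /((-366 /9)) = -210357/610 = -344.85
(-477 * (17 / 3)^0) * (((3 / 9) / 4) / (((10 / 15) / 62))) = -14787/4 = -3696.75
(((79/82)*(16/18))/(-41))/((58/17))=-2686/438741 = -0.01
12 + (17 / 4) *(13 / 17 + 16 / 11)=943/44 = 21.43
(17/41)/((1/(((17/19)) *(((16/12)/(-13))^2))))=4624/1184859 = 0.00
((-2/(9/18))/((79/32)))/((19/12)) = -1536/1501 = -1.02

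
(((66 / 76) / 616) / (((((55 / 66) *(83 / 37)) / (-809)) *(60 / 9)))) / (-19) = 808191/167792800 = 0.00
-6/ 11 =-0.55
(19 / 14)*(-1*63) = -171/2 = -85.50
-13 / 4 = -3.25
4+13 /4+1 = 33/4 = 8.25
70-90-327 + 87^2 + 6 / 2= 7225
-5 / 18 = -0.28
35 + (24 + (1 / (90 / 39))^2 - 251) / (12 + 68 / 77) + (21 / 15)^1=16779833/892800 = 18.79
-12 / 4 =-3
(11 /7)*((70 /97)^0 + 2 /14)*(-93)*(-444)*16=58139136/49 = 1186512.98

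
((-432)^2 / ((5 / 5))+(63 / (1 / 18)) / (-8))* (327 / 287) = 243918783/1148 = 212472.81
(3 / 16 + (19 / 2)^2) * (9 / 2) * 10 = 4069.69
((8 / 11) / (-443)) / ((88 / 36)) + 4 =214376/53603 = 4.00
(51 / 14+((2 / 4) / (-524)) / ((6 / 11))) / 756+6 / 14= 14421451/33276096 = 0.43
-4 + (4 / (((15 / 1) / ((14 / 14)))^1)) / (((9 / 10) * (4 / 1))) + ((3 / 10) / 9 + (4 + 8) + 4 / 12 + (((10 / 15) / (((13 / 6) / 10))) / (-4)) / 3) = 28727/3510 = 8.18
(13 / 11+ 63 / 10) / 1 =823/110 = 7.48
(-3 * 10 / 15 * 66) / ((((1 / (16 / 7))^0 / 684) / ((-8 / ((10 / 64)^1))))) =23113728/5 = 4622745.60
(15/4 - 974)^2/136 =15062161/2176 = 6921.95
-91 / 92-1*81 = -7543/92 = -81.99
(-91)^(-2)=1/8281 = 0.00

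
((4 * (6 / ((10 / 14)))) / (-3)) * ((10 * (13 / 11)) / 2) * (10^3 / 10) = -72800/11 = -6618.18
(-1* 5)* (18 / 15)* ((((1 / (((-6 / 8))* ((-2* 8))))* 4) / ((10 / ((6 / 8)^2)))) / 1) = -9/80 = -0.11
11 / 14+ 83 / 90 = 1.71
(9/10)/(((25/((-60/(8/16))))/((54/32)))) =-729/100 = -7.29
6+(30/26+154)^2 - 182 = 23896.72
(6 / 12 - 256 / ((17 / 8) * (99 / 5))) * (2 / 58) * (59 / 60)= -1109023/5856840 = -0.19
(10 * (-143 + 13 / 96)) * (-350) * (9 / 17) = 36001875/136 = 264719.67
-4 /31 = -0.13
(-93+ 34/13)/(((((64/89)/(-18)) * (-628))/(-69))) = 64941075/261248 = 248.58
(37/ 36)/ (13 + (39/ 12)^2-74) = -148/7263 = -0.02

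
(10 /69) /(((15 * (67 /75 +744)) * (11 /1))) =50/42403053 = 0.00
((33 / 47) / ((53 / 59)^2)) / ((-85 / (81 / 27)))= -0.03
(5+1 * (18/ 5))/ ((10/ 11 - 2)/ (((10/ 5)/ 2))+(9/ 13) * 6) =6149/2190 = 2.81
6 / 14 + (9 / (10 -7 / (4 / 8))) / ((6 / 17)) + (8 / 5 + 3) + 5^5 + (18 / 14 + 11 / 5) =875599/280 = 3127.14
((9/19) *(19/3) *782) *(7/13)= 16422/13 = 1263.23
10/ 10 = 1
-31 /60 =-0.52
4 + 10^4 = 10004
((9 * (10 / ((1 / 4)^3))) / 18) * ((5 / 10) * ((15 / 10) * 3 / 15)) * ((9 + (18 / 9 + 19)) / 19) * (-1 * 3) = -4320/19 = -227.37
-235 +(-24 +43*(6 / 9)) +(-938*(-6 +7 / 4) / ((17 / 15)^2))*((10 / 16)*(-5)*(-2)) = 7820399/408 = 19167.64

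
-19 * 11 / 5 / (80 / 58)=-6061/200 = -30.30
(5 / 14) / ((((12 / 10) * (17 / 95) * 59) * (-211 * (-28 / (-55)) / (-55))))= 7184375/497760816 = 0.01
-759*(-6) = 4554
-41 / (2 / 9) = -369/2 = -184.50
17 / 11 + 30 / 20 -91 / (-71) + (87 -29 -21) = 64553/1562 = 41.33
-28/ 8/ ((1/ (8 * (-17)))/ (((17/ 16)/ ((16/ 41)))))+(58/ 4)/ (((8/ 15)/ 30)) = 135143/64 = 2111.61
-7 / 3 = -2.33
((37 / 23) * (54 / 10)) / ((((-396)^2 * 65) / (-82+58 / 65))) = -24383/352745250 = 0.00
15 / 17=0.88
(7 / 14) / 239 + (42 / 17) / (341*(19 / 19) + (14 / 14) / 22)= 0.01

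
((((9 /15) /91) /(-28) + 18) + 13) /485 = 394937/6178900 = 0.06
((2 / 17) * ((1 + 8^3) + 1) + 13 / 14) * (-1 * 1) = -14613/238 = -61.40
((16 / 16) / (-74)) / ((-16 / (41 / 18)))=41/21312 = 0.00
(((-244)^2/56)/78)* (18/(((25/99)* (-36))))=-122793/4550 = -26.99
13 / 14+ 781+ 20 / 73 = 799411/1022 = 782.20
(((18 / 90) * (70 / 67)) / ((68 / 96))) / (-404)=-84/115039 = 0.00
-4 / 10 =-2/5 = -0.40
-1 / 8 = -0.12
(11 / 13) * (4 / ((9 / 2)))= 0.75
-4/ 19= -0.21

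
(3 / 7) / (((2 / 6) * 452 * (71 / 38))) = 171/112322 = 0.00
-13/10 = -1.30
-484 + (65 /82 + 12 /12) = -39541/82 = -482.21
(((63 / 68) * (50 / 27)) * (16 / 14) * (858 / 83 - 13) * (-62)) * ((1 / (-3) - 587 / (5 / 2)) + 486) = 60659560/747 = 81204.23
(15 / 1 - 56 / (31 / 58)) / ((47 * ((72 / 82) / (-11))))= 1255133/52452 = 23.93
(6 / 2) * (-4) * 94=-1128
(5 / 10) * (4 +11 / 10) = 51/20 = 2.55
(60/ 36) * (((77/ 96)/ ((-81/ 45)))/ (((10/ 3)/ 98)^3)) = -9058973/480 = -18872.86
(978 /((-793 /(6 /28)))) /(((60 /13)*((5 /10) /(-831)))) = 406359/4270 = 95.17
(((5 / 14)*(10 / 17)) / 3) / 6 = 25/2142 = 0.01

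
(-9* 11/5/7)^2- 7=1226/1225 = 1.00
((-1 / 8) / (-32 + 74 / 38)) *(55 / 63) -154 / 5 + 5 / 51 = -750931487/24461640 = -30.70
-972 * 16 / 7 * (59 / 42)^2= -1503792/343 = -4384.23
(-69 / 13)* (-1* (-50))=-3450/13 = -265.38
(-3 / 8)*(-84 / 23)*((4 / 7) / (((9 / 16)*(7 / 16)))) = 3.18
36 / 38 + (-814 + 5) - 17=-15676/19 = -825.05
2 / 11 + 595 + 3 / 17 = 595.36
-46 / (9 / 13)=-598/9 = -66.44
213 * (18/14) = 1917/7 = 273.86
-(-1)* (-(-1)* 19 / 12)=19/12 = 1.58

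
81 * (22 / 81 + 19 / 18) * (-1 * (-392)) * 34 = 1432760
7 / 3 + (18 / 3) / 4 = 23/6 = 3.83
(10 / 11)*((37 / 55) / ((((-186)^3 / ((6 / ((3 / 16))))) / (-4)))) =1184/97327197 = 0.00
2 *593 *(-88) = -104368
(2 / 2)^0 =1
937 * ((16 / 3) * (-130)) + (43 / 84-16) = -18190727/28 = -649668.82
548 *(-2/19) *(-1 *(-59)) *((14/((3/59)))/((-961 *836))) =13353116/11448393 = 1.17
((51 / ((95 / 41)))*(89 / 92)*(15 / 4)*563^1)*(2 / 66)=104773737/76912 = 1362.25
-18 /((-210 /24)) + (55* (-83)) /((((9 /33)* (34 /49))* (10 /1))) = -17209057/7140 = -2410.23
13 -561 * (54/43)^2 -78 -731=-3107680/1849 = -1680.74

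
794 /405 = 1.96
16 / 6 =2.67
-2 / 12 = -1/6 = -0.17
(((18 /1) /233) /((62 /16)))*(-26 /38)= -1872/137237 = -0.01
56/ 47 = 1.19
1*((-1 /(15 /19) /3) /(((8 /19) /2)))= -361/180 = -2.01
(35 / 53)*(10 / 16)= 175/424 = 0.41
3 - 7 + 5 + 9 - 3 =7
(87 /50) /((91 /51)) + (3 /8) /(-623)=0.97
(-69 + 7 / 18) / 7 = -9.80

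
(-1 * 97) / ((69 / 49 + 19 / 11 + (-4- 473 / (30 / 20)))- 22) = 156849/546866 = 0.29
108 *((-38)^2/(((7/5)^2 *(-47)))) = -3898800/2303 = -1692.92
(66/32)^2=1089/256 = 4.25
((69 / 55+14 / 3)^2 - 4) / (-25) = -845629/680625 = -1.24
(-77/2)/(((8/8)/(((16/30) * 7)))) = -2156/15 = -143.73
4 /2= 2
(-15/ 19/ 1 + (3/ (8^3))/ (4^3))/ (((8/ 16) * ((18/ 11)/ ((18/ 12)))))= -1802031/1245184 = -1.45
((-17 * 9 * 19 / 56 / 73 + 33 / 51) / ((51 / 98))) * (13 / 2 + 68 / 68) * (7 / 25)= -218099/843880 = -0.26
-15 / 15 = -1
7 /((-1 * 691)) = -7/691 = -0.01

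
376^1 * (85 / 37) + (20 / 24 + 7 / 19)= 3648509/4218 = 864.99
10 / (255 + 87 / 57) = 95/2437 = 0.04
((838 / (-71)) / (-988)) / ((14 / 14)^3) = 419/35074 = 0.01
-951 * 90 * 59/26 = -2524905/13 = -194223.46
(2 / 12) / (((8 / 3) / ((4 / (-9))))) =-1/36 = -0.03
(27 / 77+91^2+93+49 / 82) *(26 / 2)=687432499/6314 = 108874.33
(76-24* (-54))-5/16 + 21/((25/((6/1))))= 550691/400 = 1376.73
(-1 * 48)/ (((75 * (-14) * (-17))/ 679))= -776/425 = -1.83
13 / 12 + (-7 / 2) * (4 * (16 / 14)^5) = -755219/28812 = -26.21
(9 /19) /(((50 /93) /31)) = 25947/950 = 27.31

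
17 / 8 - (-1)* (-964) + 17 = -944.88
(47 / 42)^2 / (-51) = -2209/89964 = -0.02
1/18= 0.06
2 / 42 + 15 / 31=346/651 = 0.53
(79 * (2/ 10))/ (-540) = -79/2700 = -0.03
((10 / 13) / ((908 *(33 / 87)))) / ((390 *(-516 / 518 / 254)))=-953897/653245164 = 0.00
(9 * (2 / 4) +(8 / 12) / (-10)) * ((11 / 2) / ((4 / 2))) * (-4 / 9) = -5.42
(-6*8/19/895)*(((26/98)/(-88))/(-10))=-39/45828475 = 0.00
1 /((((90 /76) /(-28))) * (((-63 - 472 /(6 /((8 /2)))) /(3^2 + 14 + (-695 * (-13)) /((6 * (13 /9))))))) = 66.71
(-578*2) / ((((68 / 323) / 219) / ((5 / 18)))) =-2004215/6 = -334035.83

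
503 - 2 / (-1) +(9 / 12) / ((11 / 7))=22241/44 = 505.48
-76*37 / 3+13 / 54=-50603/54 = -937.09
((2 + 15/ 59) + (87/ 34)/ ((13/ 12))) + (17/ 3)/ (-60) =10612717/2347020 = 4.52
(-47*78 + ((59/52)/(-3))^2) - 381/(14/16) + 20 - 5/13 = -695320673/170352 = -4081.67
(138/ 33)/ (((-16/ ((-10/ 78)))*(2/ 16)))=115/429 = 0.27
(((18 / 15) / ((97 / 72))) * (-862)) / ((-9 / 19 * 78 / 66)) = 8647584/6305 = 1371.54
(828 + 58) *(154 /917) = 19492/131 = 148.79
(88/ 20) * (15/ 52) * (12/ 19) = 198/247 = 0.80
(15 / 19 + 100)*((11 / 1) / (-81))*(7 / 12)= -147455/18468 = -7.98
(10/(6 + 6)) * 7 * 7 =245/6 = 40.83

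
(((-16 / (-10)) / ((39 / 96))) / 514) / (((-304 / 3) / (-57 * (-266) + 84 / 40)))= -1819692/1586975 = -1.15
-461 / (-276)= 461/276 = 1.67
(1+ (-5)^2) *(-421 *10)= -109460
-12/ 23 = -0.52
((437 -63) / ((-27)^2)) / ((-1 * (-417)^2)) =-374/126765081 = 0.00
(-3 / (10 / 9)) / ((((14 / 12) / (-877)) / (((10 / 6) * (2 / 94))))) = 23679/329 = 71.97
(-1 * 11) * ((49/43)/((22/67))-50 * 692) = 32728317/86 = 380561.83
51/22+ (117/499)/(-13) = 25251/10978 = 2.30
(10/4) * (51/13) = 255/26 = 9.81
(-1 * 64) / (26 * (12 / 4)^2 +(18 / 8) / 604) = -154624/565353 = -0.27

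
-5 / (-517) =0.01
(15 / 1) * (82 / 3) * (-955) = -391550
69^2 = 4761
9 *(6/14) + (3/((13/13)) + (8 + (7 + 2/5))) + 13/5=174/7 = 24.86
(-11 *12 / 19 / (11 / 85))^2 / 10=104040/361 = 288.20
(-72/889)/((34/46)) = -1656/15113 = -0.11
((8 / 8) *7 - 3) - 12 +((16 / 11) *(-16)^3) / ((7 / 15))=-983656/77 = -12774.75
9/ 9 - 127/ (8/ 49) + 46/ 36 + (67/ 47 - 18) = -2680709/3384 = -792.17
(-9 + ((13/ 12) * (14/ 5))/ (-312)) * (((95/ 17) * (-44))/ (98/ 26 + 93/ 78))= 17625179/39474 = 446.50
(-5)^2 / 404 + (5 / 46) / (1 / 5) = 5625/9292 = 0.61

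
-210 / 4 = -105/2 = -52.50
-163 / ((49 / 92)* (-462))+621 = 621.66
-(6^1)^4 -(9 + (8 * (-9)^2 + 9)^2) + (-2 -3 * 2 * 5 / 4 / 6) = -1731829/4 = -432957.25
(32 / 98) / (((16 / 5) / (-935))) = -4675/49 = -95.41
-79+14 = -65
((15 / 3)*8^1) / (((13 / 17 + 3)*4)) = 85/32 = 2.66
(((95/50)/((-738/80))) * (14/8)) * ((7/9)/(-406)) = 133/192618 = 0.00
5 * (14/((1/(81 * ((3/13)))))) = 17010/13 = 1308.46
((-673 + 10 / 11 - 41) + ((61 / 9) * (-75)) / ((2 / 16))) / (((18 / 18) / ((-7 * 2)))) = 2208248/33 = 66916.61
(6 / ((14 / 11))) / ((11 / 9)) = 27/7 = 3.86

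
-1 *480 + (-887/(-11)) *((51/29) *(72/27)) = -32488/319 = -101.84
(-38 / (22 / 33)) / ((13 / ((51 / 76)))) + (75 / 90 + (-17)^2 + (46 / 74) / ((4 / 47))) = 849047/2886 = 294.20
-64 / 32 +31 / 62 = -3/2 = -1.50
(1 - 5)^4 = 256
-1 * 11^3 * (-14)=18634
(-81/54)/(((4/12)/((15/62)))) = -135/124 = -1.09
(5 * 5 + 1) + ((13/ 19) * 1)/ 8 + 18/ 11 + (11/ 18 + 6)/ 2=31.03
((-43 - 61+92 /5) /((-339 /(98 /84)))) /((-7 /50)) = -2140/1017 = -2.10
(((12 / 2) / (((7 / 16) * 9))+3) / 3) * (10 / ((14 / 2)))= 950/441 = 2.15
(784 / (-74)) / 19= -392/703 = -0.56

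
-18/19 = -0.95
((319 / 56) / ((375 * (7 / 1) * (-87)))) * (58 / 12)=-319/2646000 = 0.00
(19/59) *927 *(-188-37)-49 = -3965816/59 = -67217.22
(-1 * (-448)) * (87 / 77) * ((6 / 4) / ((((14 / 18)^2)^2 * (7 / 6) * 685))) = 328784832/126640745 = 2.60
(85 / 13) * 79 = 6715/13 = 516.54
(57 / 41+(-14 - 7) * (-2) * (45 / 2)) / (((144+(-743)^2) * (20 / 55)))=213411/45279826 = 0.00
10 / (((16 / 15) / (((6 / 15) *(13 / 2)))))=195/8 = 24.38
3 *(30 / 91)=0.99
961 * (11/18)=10571/18 = 587.28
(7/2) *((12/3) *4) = 56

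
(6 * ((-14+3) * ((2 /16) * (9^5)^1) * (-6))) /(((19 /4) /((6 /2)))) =35075106/19 = 1846058.21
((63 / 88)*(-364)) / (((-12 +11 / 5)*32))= 0.83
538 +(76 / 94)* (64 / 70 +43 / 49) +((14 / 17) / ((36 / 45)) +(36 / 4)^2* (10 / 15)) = 232744133/391510 = 594.48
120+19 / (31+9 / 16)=60904/505 = 120.60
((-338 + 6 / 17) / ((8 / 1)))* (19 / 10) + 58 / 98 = -265225/3332 = -79.60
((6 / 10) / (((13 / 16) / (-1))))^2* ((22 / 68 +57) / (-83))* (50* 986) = -260448768/14027 = -18567.67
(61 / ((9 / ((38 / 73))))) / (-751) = -2318/493407 = 0.00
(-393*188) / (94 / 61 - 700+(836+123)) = -4506924/15893 = -283.58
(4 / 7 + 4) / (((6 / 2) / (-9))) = -96/7 = -13.71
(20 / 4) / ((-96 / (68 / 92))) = -85/2208 = -0.04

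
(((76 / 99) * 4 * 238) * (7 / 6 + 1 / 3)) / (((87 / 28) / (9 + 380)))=394028992/2871 = 137244.51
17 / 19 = 0.89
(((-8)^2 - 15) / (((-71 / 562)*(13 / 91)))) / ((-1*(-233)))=-192766/16543 = -11.65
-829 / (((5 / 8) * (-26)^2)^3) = -6632/603351125 = 0.00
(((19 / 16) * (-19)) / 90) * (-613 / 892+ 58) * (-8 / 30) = 6151801/1605600 = 3.83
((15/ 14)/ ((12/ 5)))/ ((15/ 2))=5/84 = 0.06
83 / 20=4.15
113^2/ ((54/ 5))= 63845/54 = 1182.31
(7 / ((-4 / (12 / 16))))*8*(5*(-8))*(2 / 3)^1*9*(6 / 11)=15120/11 = 1374.55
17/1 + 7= 24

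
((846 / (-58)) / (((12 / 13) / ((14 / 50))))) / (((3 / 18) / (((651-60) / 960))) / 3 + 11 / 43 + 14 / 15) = -139746087/40409180 = -3.46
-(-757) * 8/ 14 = 3028/7 = 432.57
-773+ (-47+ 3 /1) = -817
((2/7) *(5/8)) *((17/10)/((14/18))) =153/392 = 0.39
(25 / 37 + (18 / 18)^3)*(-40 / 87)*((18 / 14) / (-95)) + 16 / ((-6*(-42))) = 94940/1284381 = 0.07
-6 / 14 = -0.43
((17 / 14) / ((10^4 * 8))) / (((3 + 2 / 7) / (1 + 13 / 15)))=119/13800000 = 0.00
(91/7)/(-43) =-0.30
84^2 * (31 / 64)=13671/4 = 3417.75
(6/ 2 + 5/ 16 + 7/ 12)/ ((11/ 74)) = 26.21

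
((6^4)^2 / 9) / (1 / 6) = 1119744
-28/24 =-7/6 = -1.17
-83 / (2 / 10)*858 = -356070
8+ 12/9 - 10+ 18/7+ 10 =11.90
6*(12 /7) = 72/7 = 10.29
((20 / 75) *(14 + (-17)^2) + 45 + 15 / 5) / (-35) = -92/25 = -3.68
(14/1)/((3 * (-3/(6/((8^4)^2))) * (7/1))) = -1/12582912 = 0.00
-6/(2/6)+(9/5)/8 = -711/40 = -17.78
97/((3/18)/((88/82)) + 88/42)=43.10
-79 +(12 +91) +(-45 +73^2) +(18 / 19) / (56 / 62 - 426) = 664513549/125191 = 5308.00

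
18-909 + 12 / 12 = -890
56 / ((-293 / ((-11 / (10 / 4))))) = 1232/1465 = 0.84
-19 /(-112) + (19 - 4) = 1699/112 = 15.17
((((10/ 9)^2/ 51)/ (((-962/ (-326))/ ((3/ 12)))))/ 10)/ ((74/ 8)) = 1630/73519407 = 0.00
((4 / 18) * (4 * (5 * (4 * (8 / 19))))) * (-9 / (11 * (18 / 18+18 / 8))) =-5120/2717 = -1.88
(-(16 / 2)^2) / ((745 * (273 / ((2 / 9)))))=-128/1830465 = 0.00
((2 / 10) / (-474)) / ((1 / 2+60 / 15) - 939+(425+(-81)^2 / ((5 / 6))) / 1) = -1/17451969 = 0.00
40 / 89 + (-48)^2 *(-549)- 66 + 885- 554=-112552119/89 = -1264630.55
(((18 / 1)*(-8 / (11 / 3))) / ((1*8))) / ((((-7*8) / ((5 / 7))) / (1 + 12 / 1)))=1755/2156 = 0.81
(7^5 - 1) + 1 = 16807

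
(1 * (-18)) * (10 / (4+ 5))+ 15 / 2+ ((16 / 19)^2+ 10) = -1293/722 = -1.79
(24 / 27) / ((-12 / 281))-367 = -10471/27 = -387.81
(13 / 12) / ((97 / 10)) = 65/582 = 0.11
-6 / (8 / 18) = -27/2 = -13.50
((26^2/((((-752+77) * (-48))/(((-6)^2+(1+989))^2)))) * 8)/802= 2196324/10025 = 219.08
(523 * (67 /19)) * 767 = 26876447/19 = 1414549.84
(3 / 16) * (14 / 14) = 3/16 = 0.19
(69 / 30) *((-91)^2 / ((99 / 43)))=8189909/990 = 8272.64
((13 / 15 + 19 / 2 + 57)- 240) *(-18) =15537/5 = 3107.40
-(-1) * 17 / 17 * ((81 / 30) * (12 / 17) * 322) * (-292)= -15231888/85 = -179198.68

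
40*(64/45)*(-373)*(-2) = 381952/9 = 42439.11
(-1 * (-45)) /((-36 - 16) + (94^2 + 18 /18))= 9/1757 = 0.01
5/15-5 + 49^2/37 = 6685/111 = 60.23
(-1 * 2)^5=-32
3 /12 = 1/4 = 0.25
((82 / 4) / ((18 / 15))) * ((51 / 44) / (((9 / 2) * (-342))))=-3485/270864 = -0.01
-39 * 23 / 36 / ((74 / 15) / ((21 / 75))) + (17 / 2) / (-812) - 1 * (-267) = 9973682/37555 = 265.58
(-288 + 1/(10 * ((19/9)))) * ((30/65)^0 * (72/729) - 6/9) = 139817/855 = 163.53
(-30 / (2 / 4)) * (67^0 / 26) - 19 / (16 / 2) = -487/104 = -4.68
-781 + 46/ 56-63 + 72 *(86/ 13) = -133541/364 = -366.87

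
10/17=0.59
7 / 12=0.58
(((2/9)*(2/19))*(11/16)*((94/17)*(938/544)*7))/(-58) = -1697311/91721664 = -0.02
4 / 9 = 0.44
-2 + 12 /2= 4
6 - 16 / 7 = 3.71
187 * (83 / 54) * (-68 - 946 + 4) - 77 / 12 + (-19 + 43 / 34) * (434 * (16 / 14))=-549153673/1836 = -299103.31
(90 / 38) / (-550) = -9/2090 = 0.00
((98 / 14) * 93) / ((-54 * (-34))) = 0.35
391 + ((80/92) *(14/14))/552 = 1241039/3174 = 391.00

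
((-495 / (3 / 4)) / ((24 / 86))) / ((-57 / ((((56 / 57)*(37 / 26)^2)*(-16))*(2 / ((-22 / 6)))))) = 131862080/183027 = 720.45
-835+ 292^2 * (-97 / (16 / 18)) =-9305269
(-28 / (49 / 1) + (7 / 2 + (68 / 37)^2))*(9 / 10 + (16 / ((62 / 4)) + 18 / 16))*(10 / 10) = 19.28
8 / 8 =1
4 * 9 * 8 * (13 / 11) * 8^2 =239616/11 = 21783.27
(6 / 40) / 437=3/8740 = 0.00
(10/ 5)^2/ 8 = 1/2 = 0.50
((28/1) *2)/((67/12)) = 672/67 = 10.03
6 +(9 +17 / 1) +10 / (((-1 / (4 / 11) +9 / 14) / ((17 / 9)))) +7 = 15949/531 = 30.04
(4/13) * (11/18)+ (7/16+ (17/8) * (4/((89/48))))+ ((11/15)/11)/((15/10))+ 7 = 10208279/833040 = 12.25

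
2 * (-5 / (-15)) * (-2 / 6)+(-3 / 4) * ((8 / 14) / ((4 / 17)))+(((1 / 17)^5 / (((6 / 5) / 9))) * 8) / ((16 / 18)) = -731209345/357803964 = -2.04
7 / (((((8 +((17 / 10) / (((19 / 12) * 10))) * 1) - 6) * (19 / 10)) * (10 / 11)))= 25/13 = 1.92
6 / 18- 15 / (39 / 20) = -287/39 = -7.36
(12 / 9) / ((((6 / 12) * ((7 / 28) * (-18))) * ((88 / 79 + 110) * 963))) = -632/114118389 = 0.00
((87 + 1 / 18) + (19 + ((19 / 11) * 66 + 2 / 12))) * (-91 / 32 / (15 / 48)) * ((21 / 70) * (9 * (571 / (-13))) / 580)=11883081/29000 = 409.76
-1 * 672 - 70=-742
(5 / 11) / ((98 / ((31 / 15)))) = 31/3234 = 0.01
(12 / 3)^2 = 16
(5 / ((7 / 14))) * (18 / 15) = 12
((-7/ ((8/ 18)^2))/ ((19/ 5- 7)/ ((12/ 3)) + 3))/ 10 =-567/352 = -1.61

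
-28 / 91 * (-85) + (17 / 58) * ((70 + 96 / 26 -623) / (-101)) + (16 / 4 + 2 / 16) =9709009/304616 = 31.87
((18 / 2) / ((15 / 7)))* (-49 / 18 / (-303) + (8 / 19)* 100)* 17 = 519331589/172710 = 3006.96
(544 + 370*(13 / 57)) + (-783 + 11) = -8186/57 = -143.61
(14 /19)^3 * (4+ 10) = 38416/6859 = 5.60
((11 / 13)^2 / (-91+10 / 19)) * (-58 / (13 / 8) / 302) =533368/570273093 = 0.00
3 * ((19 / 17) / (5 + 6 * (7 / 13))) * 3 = 2223/1819 = 1.22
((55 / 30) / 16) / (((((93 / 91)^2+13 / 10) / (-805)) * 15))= -3188185/1215504 = -2.62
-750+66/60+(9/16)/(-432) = -2875781/3840 = -748.90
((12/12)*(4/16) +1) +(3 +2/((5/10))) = 33/4 = 8.25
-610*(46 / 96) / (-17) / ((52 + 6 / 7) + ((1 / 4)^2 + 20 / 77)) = 1080310/3341367 = 0.32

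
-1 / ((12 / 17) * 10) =-17/120 = -0.14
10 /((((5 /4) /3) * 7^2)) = 24/49 = 0.49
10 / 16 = 5/8 = 0.62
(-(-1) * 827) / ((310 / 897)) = 741819/310 = 2392.96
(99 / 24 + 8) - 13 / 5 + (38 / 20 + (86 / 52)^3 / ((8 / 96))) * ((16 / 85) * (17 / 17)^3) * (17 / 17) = 150148117/7469800 = 20.10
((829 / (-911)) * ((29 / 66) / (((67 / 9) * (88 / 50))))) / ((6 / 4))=-601025/29541908 = -0.02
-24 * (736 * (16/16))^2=-13000704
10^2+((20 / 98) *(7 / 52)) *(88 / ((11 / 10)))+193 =295.20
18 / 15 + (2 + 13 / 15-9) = -74/15 = -4.93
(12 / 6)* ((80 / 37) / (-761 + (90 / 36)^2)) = -640/111703 = -0.01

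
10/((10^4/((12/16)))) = 3/4000 = 0.00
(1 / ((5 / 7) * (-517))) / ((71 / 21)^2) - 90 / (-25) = 46908459/13030985 = 3.60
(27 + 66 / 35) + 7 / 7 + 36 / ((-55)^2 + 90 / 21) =887570/29687 = 29.90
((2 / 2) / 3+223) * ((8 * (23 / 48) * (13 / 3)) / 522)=100165/14094 = 7.11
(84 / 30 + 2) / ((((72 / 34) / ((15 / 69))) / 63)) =714/23 = 31.04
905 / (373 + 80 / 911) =824455/339883 = 2.43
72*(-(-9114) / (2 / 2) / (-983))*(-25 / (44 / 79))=324002700/10813 = 29964.18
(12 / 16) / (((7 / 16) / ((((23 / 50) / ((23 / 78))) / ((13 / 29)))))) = 1044/175 = 5.97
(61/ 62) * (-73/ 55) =-4453/3410 = -1.31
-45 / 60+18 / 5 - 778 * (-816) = 12697017/20 = 634850.85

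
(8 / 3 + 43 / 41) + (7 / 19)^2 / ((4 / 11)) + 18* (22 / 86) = 66393991/7637316 = 8.69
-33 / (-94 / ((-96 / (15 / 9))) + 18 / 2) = -4752/1531 = -3.10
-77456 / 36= -2151.56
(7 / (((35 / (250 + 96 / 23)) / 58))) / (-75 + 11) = -84767/1840 = -46.07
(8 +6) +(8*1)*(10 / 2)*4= 174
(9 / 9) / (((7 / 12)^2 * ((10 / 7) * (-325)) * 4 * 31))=-18/352625 = 0.00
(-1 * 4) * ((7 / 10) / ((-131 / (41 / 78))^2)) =-11767/261018810 = 0.00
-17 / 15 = -1.13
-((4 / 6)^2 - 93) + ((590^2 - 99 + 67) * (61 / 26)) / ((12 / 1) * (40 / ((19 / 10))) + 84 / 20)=345961483/105729 = 3272.15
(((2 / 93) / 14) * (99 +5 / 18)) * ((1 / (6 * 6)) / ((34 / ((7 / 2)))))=1787/4097952 = 0.00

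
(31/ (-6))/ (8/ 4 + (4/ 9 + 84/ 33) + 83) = -33/562 = -0.06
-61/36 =-1.69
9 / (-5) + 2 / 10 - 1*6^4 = -1297.60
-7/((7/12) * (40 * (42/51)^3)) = -14739/27440 = -0.54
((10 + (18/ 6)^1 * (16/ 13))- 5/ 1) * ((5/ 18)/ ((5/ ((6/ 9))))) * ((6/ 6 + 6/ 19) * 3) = 2825/2223 = 1.27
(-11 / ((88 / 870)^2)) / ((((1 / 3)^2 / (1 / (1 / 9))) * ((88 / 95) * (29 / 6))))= -150629625/7744 = -19451.14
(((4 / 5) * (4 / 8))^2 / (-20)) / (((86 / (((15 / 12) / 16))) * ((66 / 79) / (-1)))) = 79/9081600 = 0.00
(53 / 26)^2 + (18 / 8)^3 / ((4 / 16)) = 49.72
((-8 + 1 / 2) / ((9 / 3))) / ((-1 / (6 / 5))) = 3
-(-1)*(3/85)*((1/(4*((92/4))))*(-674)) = -1011/3910 = -0.26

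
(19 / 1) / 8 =19/8 = 2.38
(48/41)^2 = 2304/1681 = 1.37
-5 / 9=-0.56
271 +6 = 277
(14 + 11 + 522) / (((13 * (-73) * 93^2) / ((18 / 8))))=-547/3647956 = 0.00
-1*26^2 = -676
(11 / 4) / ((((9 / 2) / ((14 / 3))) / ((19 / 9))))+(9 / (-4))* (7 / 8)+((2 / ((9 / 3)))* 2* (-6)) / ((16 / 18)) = -4.95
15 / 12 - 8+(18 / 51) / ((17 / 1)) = -7779/1156 = -6.73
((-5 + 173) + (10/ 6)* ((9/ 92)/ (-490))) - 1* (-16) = 1658941/9016 = 184.00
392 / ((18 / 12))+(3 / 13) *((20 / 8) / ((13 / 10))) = 132721/507 = 261.78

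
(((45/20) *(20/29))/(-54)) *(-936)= 26.90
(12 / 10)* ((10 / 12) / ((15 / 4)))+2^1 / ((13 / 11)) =1.96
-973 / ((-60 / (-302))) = -146923/30 = -4897.43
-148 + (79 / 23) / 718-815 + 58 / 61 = -969119271/1007354 = -962.04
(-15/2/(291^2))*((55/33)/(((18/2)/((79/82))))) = -1975/124989156 = 0.00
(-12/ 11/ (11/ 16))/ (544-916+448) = -48/2299 = -0.02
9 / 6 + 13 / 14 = 17/7 = 2.43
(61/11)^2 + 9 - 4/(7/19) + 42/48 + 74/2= 452433/6776 = 66.77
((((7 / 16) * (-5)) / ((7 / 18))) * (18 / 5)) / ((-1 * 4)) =81/16 = 5.06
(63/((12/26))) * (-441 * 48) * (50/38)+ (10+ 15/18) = -433413565/114 = -3801873.38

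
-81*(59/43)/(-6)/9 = 177/86 = 2.06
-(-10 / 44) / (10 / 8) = 2/11 = 0.18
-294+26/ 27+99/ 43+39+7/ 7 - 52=-351475/1161 = -302.73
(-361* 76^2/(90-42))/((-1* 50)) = 130321/150 = 868.81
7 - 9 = -2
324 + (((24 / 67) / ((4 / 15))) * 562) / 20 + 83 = 29798/67 = 444.75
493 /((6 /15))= 2465/2 = 1232.50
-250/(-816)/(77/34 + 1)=125/1332 = 0.09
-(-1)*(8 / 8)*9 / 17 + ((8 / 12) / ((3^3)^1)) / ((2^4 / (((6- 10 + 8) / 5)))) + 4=62387/13770 = 4.53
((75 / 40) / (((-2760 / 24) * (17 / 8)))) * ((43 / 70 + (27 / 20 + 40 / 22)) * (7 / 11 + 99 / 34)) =-4637865/45040072 = -0.10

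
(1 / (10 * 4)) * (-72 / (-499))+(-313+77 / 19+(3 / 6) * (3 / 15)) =-29281477/94810 = -308.84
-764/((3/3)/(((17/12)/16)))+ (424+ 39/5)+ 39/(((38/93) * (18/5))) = 1781443/4560 = 390.67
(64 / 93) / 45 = 64/4185 = 0.02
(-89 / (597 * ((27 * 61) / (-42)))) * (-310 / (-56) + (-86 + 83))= 6319/655506 = 0.01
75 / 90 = 5/6 = 0.83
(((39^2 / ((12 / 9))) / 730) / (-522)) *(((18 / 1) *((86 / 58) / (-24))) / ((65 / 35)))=35217/19645760 = 0.00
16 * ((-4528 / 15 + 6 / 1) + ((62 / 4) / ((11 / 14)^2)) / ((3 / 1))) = -4599.96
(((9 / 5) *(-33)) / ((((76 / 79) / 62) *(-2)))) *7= 5091471/380 = 13398.61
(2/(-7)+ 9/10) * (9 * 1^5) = 5.53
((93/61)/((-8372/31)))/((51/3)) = -2883/8681764 = 0.00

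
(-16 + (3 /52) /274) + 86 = 997363/14248 = 70.00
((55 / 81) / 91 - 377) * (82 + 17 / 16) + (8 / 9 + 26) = -307489165/9828 = -31287.05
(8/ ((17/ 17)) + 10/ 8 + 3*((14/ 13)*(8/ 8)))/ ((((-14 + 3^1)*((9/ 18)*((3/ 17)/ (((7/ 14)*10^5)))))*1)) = -25075000/39 = -642948.72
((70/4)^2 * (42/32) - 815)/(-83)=26435/5312 = 4.98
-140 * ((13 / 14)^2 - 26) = 24635/7 = 3519.29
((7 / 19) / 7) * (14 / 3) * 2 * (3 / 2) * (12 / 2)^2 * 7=3528/19 = 185.68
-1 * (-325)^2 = -105625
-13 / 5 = -2.60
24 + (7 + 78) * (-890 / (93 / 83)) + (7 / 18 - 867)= -68358.20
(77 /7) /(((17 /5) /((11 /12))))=605/204 = 2.97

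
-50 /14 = -3.57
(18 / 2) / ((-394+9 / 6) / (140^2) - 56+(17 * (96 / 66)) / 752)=-36479520/226931569 = -0.16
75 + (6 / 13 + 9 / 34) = 33471/442 = 75.73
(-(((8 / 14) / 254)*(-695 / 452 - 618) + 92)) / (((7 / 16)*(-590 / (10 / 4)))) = 36408114/41488741 = 0.88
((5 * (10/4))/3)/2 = 25/12 = 2.08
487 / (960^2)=487/921600 = 0.00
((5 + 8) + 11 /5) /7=76/35 = 2.17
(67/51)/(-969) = -67/49419 = 0.00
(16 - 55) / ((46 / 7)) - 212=-10025/46 = -217.93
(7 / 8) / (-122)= -7/976 = -0.01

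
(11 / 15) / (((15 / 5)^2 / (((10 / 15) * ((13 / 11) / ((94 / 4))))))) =52/19035 = 0.00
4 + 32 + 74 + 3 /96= 3521/32 = 110.03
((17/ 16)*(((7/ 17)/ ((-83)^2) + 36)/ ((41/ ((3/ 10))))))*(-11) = -27826095/9038368 = -3.08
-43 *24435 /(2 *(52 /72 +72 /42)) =-66194415/307 = -215616.99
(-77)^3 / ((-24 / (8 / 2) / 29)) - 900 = 13234057/6 = 2205676.17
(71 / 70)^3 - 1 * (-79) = 27454911/343000 = 80.04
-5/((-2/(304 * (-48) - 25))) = -73085/2 = -36542.50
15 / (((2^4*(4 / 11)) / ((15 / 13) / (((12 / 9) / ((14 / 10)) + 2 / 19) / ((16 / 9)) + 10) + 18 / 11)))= 21100815/4689568 = 4.50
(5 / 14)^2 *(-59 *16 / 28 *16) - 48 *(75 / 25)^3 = -1364.80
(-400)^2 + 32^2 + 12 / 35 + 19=5636517/35 = 161043.34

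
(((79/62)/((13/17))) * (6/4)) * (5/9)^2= 33575/43524 = 0.77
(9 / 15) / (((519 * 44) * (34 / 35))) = 7/258808 = 0.00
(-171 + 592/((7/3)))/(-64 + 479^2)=193/535213 = 0.00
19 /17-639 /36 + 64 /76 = -20401/1292 = -15.79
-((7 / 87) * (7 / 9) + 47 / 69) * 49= -656306/18009 = -36.44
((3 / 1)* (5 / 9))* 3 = 5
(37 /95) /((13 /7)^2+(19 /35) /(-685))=1241905/10995148 = 0.11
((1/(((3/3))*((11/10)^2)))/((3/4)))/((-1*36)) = -100/3267 = -0.03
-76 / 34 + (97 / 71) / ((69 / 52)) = -100414/83283 = -1.21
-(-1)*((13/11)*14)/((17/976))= 177632/187 = 949.90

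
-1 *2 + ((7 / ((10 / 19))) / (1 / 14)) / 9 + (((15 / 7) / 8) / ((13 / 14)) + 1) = 19.98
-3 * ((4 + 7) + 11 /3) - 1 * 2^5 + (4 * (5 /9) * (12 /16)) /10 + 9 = -401/6 = -66.83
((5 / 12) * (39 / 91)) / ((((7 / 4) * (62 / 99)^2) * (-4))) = -49005/753424 = -0.07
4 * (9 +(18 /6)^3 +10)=184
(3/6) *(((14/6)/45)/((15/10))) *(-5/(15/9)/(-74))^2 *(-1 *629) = -119/6660 = -0.02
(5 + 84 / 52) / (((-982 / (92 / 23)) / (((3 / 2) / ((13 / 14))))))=-0.04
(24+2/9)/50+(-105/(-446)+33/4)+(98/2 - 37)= 4208653/200700 = 20.97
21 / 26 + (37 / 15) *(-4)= -3533/390 = -9.06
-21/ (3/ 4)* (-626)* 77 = 1349656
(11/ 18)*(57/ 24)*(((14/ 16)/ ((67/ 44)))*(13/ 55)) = 19019/96480 = 0.20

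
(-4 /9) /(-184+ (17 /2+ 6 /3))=8/3123 = 0.00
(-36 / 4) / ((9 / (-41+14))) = 27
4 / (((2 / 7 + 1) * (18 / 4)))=0.69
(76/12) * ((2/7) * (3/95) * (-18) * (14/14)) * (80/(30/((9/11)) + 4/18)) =-1296/581 = -2.23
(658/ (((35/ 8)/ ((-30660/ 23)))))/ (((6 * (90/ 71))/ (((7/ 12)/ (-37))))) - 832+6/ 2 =-47493869/114885 = -413.40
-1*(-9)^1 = 9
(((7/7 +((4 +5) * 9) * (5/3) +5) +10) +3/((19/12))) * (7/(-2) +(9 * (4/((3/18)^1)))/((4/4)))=1234625/38 = 32490.13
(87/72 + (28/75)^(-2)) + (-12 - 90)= -220187/2352 = -93.62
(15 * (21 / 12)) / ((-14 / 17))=-255/8 = -31.88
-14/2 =-7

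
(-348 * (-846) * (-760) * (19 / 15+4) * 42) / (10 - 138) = 386668107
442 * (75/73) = 454.11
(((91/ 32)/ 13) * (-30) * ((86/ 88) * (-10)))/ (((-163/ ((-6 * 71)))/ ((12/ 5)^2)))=1731051/1793 = 965.45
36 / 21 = 12/7 = 1.71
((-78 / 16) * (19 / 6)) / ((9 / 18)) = -247/8 = -30.88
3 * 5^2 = 75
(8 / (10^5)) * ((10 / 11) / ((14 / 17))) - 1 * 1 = -192483/192500 = -1.00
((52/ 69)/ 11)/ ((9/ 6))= 104/2277 = 0.05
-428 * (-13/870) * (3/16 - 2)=-1391/120 = -11.59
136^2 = 18496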